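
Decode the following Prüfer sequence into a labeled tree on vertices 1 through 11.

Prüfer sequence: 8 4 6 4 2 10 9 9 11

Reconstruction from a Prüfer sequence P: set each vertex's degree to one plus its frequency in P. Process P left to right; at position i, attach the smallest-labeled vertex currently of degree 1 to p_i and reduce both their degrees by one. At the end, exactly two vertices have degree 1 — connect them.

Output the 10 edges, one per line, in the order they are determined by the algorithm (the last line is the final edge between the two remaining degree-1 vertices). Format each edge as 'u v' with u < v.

Answer: 1 8
3 4
5 6
4 6
2 4
2 10
7 9
8 9
9 11
10 11

Derivation:
Initial degrees: {1:1, 2:2, 3:1, 4:3, 5:1, 6:2, 7:1, 8:2, 9:3, 10:2, 11:2}
Step 1: smallest deg-1 vertex = 1, p_1 = 8. Add edge {1,8}. Now deg[1]=0, deg[8]=1.
Step 2: smallest deg-1 vertex = 3, p_2 = 4. Add edge {3,4}. Now deg[3]=0, deg[4]=2.
Step 3: smallest deg-1 vertex = 5, p_3 = 6. Add edge {5,6}. Now deg[5]=0, deg[6]=1.
Step 4: smallest deg-1 vertex = 6, p_4 = 4. Add edge {4,6}. Now deg[6]=0, deg[4]=1.
Step 5: smallest deg-1 vertex = 4, p_5 = 2. Add edge {2,4}. Now deg[4]=0, deg[2]=1.
Step 6: smallest deg-1 vertex = 2, p_6 = 10. Add edge {2,10}. Now deg[2]=0, deg[10]=1.
Step 7: smallest deg-1 vertex = 7, p_7 = 9. Add edge {7,9}. Now deg[7]=0, deg[9]=2.
Step 8: smallest deg-1 vertex = 8, p_8 = 9. Add edge {8,9}. Now deg[8]=0, deg[9]=1.
Step 9: smallest deg-1 vertex = 9, p_9 = 11. Add edge {9,11}. Now deg[9]=0, deg[11]=1.
Final: two remaining deg-1 vertices are 10, 11. Add edge {10,11}.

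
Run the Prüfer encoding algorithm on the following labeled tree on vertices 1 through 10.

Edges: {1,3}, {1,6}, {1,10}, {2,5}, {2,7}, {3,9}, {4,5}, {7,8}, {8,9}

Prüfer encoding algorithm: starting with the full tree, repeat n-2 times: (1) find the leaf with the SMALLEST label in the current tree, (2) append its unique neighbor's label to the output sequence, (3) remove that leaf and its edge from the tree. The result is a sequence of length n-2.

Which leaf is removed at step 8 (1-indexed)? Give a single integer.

Answer: 3

Derivation:
Step 1: current leaves = {4,6,10}. Remove leaf 4 (neighbor: 5).
Step 2: current leaves = {5,6,10}. Remove leaf 5 (neighbor: 2).
Step 3: current leaves = {2,6,10}. Remove leaf 2 (neighbor: 7).
Step 4: current leaves = {6,7,10}. Remove leaf 6 (neighbor: 1).
Step 5: current leaves = {7,10}. Remove leaf 7 (neighbor: 8).
Step 6: current leaves = {8,10}. Remove leaf 8 (neighbor: 9).
Step 7: current leaves = {9,10}. Remove leaf 9 (neighbor: 3).
Step 8: current leaves = {3,10}. Remove leaf 3 (neighbor: 1).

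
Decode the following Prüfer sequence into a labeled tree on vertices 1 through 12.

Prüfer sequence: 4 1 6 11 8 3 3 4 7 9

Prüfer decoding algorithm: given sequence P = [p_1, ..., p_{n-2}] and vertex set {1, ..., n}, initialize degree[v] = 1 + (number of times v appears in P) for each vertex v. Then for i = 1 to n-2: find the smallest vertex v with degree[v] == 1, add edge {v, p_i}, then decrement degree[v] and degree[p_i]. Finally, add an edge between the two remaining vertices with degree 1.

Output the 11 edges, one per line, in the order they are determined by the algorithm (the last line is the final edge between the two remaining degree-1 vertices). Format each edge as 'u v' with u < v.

Initial degrees: {1:2, 2:1, 3:3, 4:3, 5:1, 6:2, 7:2, 8:2, 9:2, 10:1, 11:2, 12:1}
Step 1: smallest deg-1 vertex = 2, p_1 = 4. Add edge {2,4}. Now deg[2]=0, deg[4]=2.
Step 2: smallest deg-1 vertex = 5, p_2 = 1. Add edge {1,5}. Now deg[5]=0, deg[1]=1.
Step 3: smallest deg-1 vertex = 1, p_3 = 6. Add edge {1,6}. Now deg[1]=0, deg[6]=1.
Step 4: smallest deg-1 vertex = 6, p_4 = 11. Add edge {6,11}. Now deg[6]=0, deg[11]=1.
Step 5: smallest deg-1 vertex = 10, p_5 = 8. Add edge {8,10}. Now deg[10]=0, deg[8]=1.
Step 6: smallest deg-1 vertex = 8, p_6 = 3. Add edge {3,8}. Now deg[8]=0, deg[3]=2.
Step 7: smallest deg-1 vertex = 11, p_7 = 3. Add edge {3,11}. Now deg[11]=0, deg[3]=1.
Step 8: smallest deg-1 vertex = 3, p_8 = 4. Add edge {3,4}. Now deg[3]=0, deg[4]=1.
Step 9: smallest deg-1 vertex = 4, p_9 = 7. Add edge {4,7}. Now deg[4]=0, deg[7]=1.
Step 10: smallest deg-1 vertex = 7, p_10 = 9. Add edge {7,9}. Now deg[7]=0, deg[9]=1.
Final: two remaining deg-1 vertices are 9, 12. Add edge {9,12}.

Answer: 2 4
1 5
1 6
6 11
8 10
3 8
3 11
3 4
4 7
7 9
9 12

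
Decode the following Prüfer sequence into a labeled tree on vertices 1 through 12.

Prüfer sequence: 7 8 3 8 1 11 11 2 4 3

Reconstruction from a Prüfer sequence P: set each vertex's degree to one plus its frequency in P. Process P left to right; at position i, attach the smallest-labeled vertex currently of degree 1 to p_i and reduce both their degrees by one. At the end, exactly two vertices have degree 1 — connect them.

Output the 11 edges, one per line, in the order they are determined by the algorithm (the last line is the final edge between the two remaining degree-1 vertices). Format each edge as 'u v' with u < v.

Answer: 5 7
6 8
3 7
8 9
1 8
1 11
10 11
2 11
2 4
3 4
3 12

Derivation:
Initial degrees: {1:2, 2:2, 3:3, 4:2, 5:1, 6:1, 7:2, 8:3, 9:1, 10:1, 11:3, 12:1}
Step 1: smallest deg-1 vertex = 5, p_1 = 7. Add edge {5,7}. Now deg[5]=0, deg[7]=1.
Step 2: smallest deg-1 vertex = 6, p_2 = 8. Add edge {6,8}. Now deg[6]=0, deg[8]=2.
Step 3: smallest deg-1 vertex = 7, p_3 = 3. Add edge {3,7}. Now deg[7]=0, deg[3]=2.
Step 4: smallest deg-1 vertex = 9, p_4 = 8. Add edge {8,9}. Now deg[9]=0, deg[8]=1.
Step 5: smallest deg-1 vertex = 8, p_5 = 1. Add edge {1,8}. Now deg[8]=0, deg[1]=1.
Step 6: smallest deg-1 vertex = 1, p_6 = 11. Add edge {1,11}. Now deg[1]=0, deg[11]=2.
Step 7: smallest deg-1 vertex = 10, p_7 = 11. Add edge {10,11}. Now deg[10]=0, deg[11]=1.
Step 8: smallest deg-1 vertex = 11, p_8 = 2. Add edge {2,11}. Now deg[11]=0, deg[2]=1.
Step 9: smallest deg-1 vertex = 2, p_9 = 4. Add edge {2,4}. Now deg[2]=0, deg[4]=1.
Step 10: smallest deg-1 vertex = 4, p_10 = 3. Add edge {3,4}. Now deg[4]=0, deg[3]=1.
Final: two remaining deg-1 vertices are 3, 12. Add edge {3,12}.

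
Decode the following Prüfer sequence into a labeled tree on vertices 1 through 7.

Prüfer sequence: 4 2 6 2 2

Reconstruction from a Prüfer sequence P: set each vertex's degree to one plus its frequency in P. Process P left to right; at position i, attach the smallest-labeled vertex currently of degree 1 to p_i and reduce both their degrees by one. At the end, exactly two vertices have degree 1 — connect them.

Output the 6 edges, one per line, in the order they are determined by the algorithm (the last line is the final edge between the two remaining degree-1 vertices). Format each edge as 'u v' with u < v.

Answer: 1 4
2 3
4 6
2 5
2 6
2 7

Derivation:
Initial degrees: {1:1, 2:4, 3:1, 4:2, 5:1, 6:2, 7:1}
Step 1: smallest deg-1 vertex = 1, p_1 = 4. Add edge {1,4}. Now deg[1]=0, deg[4]=1.
Step 2: smallest deg-1 vertex = 3, p_2 = 2. Add edge {2,3}. Now deg[3]=0, deg[2]=3.
Step 3: smallest deg-1 vertex = 4, p_3 = 6. Add edge {4,6}. Now deg[4]=0, deg[6]=1.
Step 4: smallest deg-1 vertex = 5, p_4 = 2. Add edge {2,5}. Now deg[5]=0, deg[2]=2.
Step 5: smallest deg-1 vertex = 6, p_5 = 2. Add edge {2,6}. Now deg[6]=0, deg[2]=1.
Final: two remaining deg-1 vertices are 2, 7. Add edge {2,7}.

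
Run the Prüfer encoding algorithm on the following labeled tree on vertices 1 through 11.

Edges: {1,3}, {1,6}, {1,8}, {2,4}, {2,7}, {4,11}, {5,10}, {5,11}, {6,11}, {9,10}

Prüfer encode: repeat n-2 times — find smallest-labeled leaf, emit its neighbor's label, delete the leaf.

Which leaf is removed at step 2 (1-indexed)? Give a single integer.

Answer: 7

Derivation:
Step 1: current leaves = {3,7,8,9}. Remove leaf 3 (neighbor: 1).
Step 2: current leaves = {7,8,9}. Remove leaf 7 (neighbor: 2).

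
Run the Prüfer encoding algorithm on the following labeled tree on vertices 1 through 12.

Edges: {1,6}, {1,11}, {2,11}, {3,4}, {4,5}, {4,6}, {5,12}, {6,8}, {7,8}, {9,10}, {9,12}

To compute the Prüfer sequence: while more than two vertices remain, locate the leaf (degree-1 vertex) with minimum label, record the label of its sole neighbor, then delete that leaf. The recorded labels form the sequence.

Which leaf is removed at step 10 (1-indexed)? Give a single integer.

Step 1: current leaves = {2,3,7,10}. Remove leaf 2 (neighbor: 11).
Step 2: current leaves = {3,7,10,11}. Remove leaf 3 (neighbor: 4).
Step 3: current leaves = {7,10,11}. Remove leaf 7 (neighbor: 8).
Step 4: current leaves = {8,10,11}. Remove leaf 8 (neighbor: 6).
Step 5: current leaves = {10,11}. Remove leaf 10 (neighbor: 9).
Step 6: current leaves = {9,11}. Remove leaf 9 (neighbor: 12).
Step 7: current leaves = {11,12}. Remove leaf 11 (neighbor: 1).
Step 8: current leaves = {1,12}. Remove leaf 1 (neighbor: 6).
Step 9: current leaves = {6,12}. Remove leaf 6 (neighbor: 4).
Step 10: current leaves = {4,12}. Remove leaf 4 (neighbor: 5).

Answer: 4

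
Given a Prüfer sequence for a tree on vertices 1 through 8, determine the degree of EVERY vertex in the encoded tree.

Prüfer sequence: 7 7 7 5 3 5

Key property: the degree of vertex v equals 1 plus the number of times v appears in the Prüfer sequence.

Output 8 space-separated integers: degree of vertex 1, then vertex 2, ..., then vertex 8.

p_1 = 7: count[7] becomes 1
p_2 = 7: count[7] becomes 2
p_3 = 7: count[7] becomes 3
p_4 = 5: count[5] becomes 1
p_5 = 3: count[3] becomes 1
p_6 = 5: count[5] becomes 2
Degrees (1 + count): deg[1]=1+0=1, deg[2]=1+0=1, deg[3]=1+1=2, deg[4]=1+0=1, deg[5]=1+2=3, deg[6]=1+0=1, deg[7]=1+3=4, deg[8]=1+0=1

Answer: 1 1 2 1 3 1 4 1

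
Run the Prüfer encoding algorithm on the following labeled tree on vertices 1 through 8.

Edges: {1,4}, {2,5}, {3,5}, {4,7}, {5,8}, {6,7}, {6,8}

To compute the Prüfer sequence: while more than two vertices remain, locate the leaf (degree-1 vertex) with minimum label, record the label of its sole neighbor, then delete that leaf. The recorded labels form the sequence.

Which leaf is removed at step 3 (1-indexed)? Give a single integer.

Step 1: current leaves = {1,2,3}. Remove leaf 1 (neighbor: 4).
Step 2: current leaves = {2,3,4}. Remove leaf 2 (neighbor: 5).
Step 3: current leaves = {3,4}. Remove leaf 3 (neighbor: 5).

Answer: 3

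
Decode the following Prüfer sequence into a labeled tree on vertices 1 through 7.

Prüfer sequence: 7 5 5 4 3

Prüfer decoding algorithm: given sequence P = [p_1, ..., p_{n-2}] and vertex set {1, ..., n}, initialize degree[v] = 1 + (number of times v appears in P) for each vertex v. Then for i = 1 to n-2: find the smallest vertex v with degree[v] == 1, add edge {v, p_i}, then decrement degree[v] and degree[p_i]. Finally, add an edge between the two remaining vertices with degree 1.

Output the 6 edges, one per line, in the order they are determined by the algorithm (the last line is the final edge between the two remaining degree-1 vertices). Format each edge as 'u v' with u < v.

Answer: 1 7
2 5
5 6
4 5
3 4
3 7

Derivation:
Initial degrees: {1:1, 2:1, 3:2, 4:2, 5:3, 6:1, 7:2}
Step 1: smallest deg-1 vertex = 1, p_1 = 7. Add edge {1,7}. Now deg[1]=0, deg[7]=1.
Step 2: smallest deg-1 vertex = 2, p_2 = 5. Add edge {2,5}. Now deg[2]=0, deg[5]=2.
Step 3: smallest deg-1 vertex = 6, p_3 = 5. Add edge {5,6}. Now deg[6]=0, deg[5]=1.
Step 4: smallest deg-1 vertex = 5, p_4 = 4. Add edge {4,5}. Now deg[5]=0, deg[4]=1.
Step 5: smallest deg-1 vertex = 4, p_5 = 3. Add edge {3,4}. Now deg[4]=0, deg[3]=1.
Final: two remaining deg-1 vertices are 3, 7. Add edge {3,7}.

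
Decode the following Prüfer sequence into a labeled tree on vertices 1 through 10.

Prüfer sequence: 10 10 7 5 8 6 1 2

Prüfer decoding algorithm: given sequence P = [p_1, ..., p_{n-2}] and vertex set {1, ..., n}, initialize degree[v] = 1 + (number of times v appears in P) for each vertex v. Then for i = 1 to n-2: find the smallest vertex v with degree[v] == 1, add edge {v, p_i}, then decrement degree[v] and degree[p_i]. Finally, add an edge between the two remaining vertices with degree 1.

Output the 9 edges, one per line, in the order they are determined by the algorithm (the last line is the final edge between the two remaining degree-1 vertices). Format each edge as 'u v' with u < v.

Initial degrees: {1:2, 2:2, 3:1, 4:1, 5:2, 6:2, 7:2, 8:2, 9:1, 10:3}
Step 1: smallest deg-1 vertex = 3, p_1 = 10. Add edge {3,10}. Now deg[3]=0, deg[10]=2.
Step 2: smallest deg-1 vertex = 4, p_2 = 10. Add edge {4,10}. Now deg[4]=0, deg[10]=1.
Step 3: smallest deg-1 vertex = 9, p_3 = 7. Add edge {7,9}. Now deg[9]=0, deg[7]=1.
Step 4: smallest deg-1 vertex = 7, p_4 = 5. Add edge {5,7}. Now deg[7]=0, deg[5]=1.
Step 5: smallest deg-1 vertex = 5, p_5 = 8. Add edge {5,8}. Now deg[5]=0, deg[8]=1.
Step 6: smallest deg-1 vertex = 8, p_6 = 6. Add edge {6,8}. Now deg[8]=0, deg[6]=1.
Step 7: smallest deg-1 vertex = 6, p_7 = 1. Add edge {1,6}. Now deg[6]=0, deg[1]=1.
Step 8: smallest deg-1 vertex = 1, p_8 = 2. Add edge {1,2}. Now deg[1]=0, deg[2]=1.
Final: two remaining deg-1 vertices are 2, 10. Add edge {2,10}.

Answer: 3 10
4 10
7 9
5 7
5 8
6 8
1 6
1 2
2 10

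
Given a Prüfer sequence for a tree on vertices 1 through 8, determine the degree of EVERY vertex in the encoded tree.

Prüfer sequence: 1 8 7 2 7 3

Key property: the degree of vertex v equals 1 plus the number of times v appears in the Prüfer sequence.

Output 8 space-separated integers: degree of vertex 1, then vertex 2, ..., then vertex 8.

p_1 = 1: count[1] becomes 1
p_2 = 8: count[8] becomes 1
p_3 = 7: count[7] becomes 1
p_4 = 2: count[2] becomes 1
p_5 = 7: count[7] becomes 2
p_6 = 3: count[3] becomes 1
Degrees (1 + count): deg[1]=1+1=2, deg[2]=1+1=2, deg[3]=1+1=2, deg[4]=1+0=1, deg[5]=1+0=1, deg[6]=1+0=1, deg[7]=1+2=3, deg[8]=1+1=2

Answer: 2 2 2 1 1 1 3 2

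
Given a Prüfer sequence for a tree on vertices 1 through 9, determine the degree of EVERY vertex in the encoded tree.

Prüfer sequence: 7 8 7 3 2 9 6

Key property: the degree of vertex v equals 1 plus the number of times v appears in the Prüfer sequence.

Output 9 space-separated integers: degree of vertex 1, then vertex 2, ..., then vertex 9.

Answer: 1 2 2 1 1 2 3 2 2

Derivation:
p_1 = 7: count[7] becomes 1
p_2 = 8: count[8] becomes 1
p_3 = 7: count[7] becomes 2
p_4 = 3: count[3] becomes 1
p_5 = 2: count[2] becomes 1
p_6 = 9: count[9] becomes 1
p_7 = 6: count[6] becomes 1
Degrees (1 + count): deg[1]=1+0=1, deg[2]=1+1=2, deg[3]=1+1=2, deg[4]=1+0=1, deg[5]=1+0=1, deg[6]=1+1=2, deg[7]=1+2=3, deg[8]=1+1=2, deg[9]=1+1=2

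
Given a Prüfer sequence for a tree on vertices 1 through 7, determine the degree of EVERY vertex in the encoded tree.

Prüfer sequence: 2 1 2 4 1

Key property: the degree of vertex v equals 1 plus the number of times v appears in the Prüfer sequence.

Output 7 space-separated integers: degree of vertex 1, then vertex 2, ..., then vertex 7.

p_1 = 2: count[2] becomes 1
p_2 = 1: count[1] becomes 1
p_3 = 2: count[2] becomes 2
p_4 = 4: count[4] becomes 1
p_5 = 1: count[1] becomes 2
Degrees (1 + count): deg[1]=1+2=3, deg[2]=1+2=3, deg[3]=1+0=1, deg[4]=1+1=2, deg[5]=1+0=1, deg[6]=1+0=1, deg[7]=1+0=1

Answer: 3 3 1 2 1 1 1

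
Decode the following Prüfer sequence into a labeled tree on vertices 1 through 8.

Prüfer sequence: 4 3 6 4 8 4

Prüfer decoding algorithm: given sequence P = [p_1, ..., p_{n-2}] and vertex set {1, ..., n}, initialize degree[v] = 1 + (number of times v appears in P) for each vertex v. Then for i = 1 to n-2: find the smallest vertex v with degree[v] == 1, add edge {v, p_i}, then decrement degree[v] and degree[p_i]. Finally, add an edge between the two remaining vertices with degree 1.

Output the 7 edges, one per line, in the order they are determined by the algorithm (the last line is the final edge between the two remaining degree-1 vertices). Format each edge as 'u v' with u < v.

Answer: 1 4
2 3
3 6
4 5
6 8
4 7
4 8

Derivation:
Initial degrees: {1:1, 2:1, 3:2, 4:4, 5:1, 6:2, 7:1, 8:2}
Step 1: smallest deg-1 vertex = 1, p_1 = 4. Add edge {1,4}. Now deg[1]=0, deg[4]=3.
Step 2: smallest deg-1 vertex = 2, p_2 = 3. Add edge {2,3}. Now deg[2]=0, deg[3]=1.
Step 3: smallest deg-1 vertex = 3, p_3 = 6. Add edge {3,6}. Now deg[3]=0, deg[6]=1.
Step 4: smallest deg-1 vertex = 5, p_4 = 4. Add edge {4,5}. Now deg[5]=0, deg[4]=2.
Step 5: smallest deg-1 vertex = 6, p_5 = 8. Add edge {6,8}. Now deg[6]=0, deg[8]=1.
Step 6: smallest deg-1 vertex = 7, p_6 = 4. Add edge {4,7}. Now deg[7]=0, deg[4]=1.
Final: two remaining deg-1 vertices are 4, 8. Add edge {4,8}.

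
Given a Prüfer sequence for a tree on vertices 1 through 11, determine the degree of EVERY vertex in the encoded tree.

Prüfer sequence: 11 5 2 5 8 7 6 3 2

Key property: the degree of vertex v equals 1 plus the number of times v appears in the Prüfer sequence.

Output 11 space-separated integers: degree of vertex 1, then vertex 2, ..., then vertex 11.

p_1 = 11: count[11] becomes 1
p_2 = 5: count[5] becomes 1
p_3 = 2: count[2] becomes 1
p_4 = 5: count[5] becomes 2
p_5 = 8: count[8] becomes 1
p_6 = 7: count[7] becomes 1
p_7 = 6: count[6] becomes 1
p_8 = 3: count[3] becomes 1
p_9 = 2: count[2] becomes 2
Degrees (1 + count): deg[1]=1+0=1, deg[2]=1+2=3, deg[3]=1+1=2, deg[4]=1+0=1, deg[5]=1+2=3, deg[6]=1+1=2, deg[7]=1+1=2, deg[8]=1+1=2, deg[9]=1+0=1, deg[10]=1+0=1, deg[11]=1+1=2

Answer: 1 3 2 1 3 2 2 2 1 1 2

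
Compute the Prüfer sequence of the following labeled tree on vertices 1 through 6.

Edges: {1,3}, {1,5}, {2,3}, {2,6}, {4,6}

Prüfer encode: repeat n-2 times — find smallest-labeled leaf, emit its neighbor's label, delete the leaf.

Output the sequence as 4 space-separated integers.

Step 1: leaves = {4,5}. Remove smallest leaf 4, emit neighbor 6.
Step 2: leaves = {5,6}. Remove smallest leaf 5, emit neighbor 1.
Step 3: leaves = {1,6}. Remove smallest leaf 1, emit neighbor 3.
Step 4: leaves = {3,6}. Remove smallest leaf 3, emit neighbor 2.
Done: 2 vertices remain (2, 6). Sequence = [6 1 3 2]

Answer: 6 1 3 2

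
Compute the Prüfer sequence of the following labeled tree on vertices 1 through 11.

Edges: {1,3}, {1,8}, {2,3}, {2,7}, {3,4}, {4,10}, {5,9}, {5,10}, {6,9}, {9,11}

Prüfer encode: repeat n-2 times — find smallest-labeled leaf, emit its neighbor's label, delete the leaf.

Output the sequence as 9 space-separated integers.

Answer: 9 2 3 1 3 4 10 5 9

Derivation:
Step 1: leaves = {6,7,8,11}. Remove smallest leaf 6, emit neighbor 9.
Step 2: leaves = {7,8,11}. Remove smallest leaf 7, emit neighbor 2.
Step 3: leaves = {2,8,11}. Remove smallest leaf 2, emit neighbor 3.
Step 4: leaves = {8,11}. Remove smallest leaf 8, emit neighbor 1.
Step 5: leaves = {1,11}. Remove smallest leaf 1, emit neighbor 3.
Step 6: leaves = {3,11}. Remove smallest leaf 3, emit neighbor 4.
Step 7: leaves = {4,11}. Remove smallest leaf 4, emit neighbor 10.
Step 8: leaves = {10,11}. Remove smallest leaf 10, emit neighbor 5.
Step 9: leaves = {5,11}. Remove smallest leaf 5, emit neighbor 9.
Done: 2 vertices remain (9, 11). Sequence = [9 2 3 1 3 4 10 5 9]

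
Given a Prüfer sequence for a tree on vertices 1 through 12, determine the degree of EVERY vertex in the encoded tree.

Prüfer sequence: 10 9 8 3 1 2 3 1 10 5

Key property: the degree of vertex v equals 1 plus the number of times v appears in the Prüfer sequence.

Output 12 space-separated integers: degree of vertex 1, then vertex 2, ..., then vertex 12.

Answer: 3 2 3 1 2 1 1 2 2 3 1 1

Derivation:
p_1 = 10: count[10] becomes 1
p_2 = 9: count[9] becomes 1
p_3 = 8: count[8] becomes 1
p_4 = 3: count[3] becomes 1
p_5 = 1: count[1] becomes 1
p_6 = 2: count[2] becomes 1
p_7 = 3: count[3] becomes 2
p_8 = 1: count[1] becomes 2
p_9 = 10: count[10] becomes 2
p_10 = 5: count[5] becomes 1
Degrees (1 + count): deg[1]=1+2=3, deg[2]=1+1=2, deg[3]=1+2=3, deg[4]=1+0=1, deg[5]=1+1=2, deg[6]=1+0=1, deg[7]=1+0=1, deg[8]=1+1=2, deg[9]=1+1=2, deg[10]=1+2=3, deg[11]=1+0=1, deg[12]=1+0=1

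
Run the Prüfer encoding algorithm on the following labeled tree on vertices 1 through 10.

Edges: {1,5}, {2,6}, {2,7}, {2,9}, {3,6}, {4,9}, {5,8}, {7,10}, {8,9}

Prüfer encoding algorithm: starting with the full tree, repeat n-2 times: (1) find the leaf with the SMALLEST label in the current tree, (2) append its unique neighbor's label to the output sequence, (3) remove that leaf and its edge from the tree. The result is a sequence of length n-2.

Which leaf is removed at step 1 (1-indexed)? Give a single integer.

Step 1: current leaves = {1,3,4,10}. Remove leaf 1 (neighbor: 5).

Answer: 1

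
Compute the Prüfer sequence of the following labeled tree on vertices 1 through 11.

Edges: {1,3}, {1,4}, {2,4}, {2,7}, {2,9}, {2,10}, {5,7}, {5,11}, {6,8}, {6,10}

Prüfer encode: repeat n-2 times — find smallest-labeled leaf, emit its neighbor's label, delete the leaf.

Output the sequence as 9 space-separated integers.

Answer: 1 4 2 6 10 2 2 7 5

Derivation:
Step 1: leaves = {3,8,9,11}. Remove smallest leaf 3, emit neighbor 1.
Step 2: leaves = {1,8,9,11}. Remove smallest leaf 1, emit neighbor 4.
Step 3: leaves = {4,8,9,11}. Remove smallest leaf 4, emit neighbor 2.
Step 4: leaves = {8,9,11}. Remove smallest leaf 8, emit neighbor 6.
Step 5: leaves = {6,9,11}. Remove smallest leaf 6, emit neighbor 10.
Step 6: leaves = {9,10,11}. Remove smallest leaf 9, emit neighbor 2.
Step 7: leaves = {10,11}. Remove smallest leaf 10, emit neighbor 2.
Step 8: leaves = {2,11}. Remove smallest leaf 2, emit neighbor 7.
Step 9: leaves = {7,11}. Remove smallest leaf 7, emit neighbor 5.
Done: 2 vertices remain (5, 11). Sequence = [1 4 2 6 10 2 2 7 5]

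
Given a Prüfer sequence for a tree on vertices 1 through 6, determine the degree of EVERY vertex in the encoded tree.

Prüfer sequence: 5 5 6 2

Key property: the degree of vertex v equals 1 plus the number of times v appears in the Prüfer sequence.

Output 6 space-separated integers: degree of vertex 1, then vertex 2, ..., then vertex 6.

Answer: 1 2 1 1 3 2

Derivation:
p_1 = 5: count[5] becomes 1
p_2 = 5: count[5] becomes 2
p_3 = 6: count[6] becomes 1
p_4 = 2: count[2] becomes 1
Degrees (1 + count): deg[1]=1+0=1, deg[2]=1+1=2, deg[3]=1+0=1, deg[4]=1+0=1, deg[5]=1+2=3, deg[6]=1+1=2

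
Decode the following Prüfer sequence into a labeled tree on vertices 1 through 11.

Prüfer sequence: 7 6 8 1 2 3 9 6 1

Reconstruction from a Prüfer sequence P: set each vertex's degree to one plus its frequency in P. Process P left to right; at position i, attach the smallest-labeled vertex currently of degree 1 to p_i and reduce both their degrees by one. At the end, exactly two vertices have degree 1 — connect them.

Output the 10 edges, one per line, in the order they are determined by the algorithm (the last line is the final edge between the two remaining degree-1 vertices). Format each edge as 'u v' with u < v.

Answer: 4 7
5 6
7 8
1 8
2 10
2 3
3 9
6 9
1 6
1 11

Derivation:
Initial degrees: {1:3, 2:2, 3:2, 4:1, 5:1, 6:3, 7:2, 8:2, 9:2, 10:1, 11:1}
Step 1: smallest deg-1 vertex = 4, p_1 = 7. Add edge {4,7}. Now deg[4]=0, deg[7]=1.
Step 2: smallest deg-1 vertex = 5, p_2 = 6. Add edge {5,6}. Now deg[5]=0, deg[6]=2.
Step 3: smallest deg-1 vertex = 7, p_3 = 8. Add edge {7,8}. Now deg[7]=0, deg[8]=1.
Step 4: smallest deg-1 vertex = 8, p_4 = 1. Add edge {1,8}. Now deg[8]=0, deg[1]=2.
Step 5: smallest deg-1 vertex = 10, p_5 = 2. Add edge {2,10}. Now deg[10]=0, deg[2]=1.
Step 6: smallest deg-1 vertex = 2, p_6 = 3. Add edge {2,3}. Now deg[2]=0, deg[3]=1.
Step 7: smallest deg-1 vertex = 3, p_7 = 9. Add edge {3,9}. Now deg[3]=0, deg[9]=1.
Step 8: smallest deg-1 vertex = 9, p_8 = 6. Add edge {6,9}. Now deg[9]=0, deg[6]=1.
Step 9: smallest deg-1 vertex = 6, p_9 = 1. Add edge {1,6}. Now deg[6]=0, deg[1]=1.
Final: two remaining deg-1 vertices are 1, 11. Add edge {1,11}.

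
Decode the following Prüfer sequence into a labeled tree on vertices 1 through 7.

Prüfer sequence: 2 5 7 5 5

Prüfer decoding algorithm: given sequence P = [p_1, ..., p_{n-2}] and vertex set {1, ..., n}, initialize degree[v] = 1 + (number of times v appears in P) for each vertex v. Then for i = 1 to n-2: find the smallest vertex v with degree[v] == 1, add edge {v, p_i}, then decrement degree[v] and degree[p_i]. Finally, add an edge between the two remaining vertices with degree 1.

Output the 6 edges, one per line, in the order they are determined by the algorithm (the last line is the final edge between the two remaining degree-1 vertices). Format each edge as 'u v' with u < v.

Answer: 1 2
2 5
3 7
4 5
5 6
5 7

Derivation:
Initial degrees: {1:1, 2:2, 3:1, 4:1, 5:4, 6:1, 7:2}
Step 1: smallest deg-1 vertex = 1, p_1 = 2. Add edge {1,2}. Now deg[1]=0, deg[2]=1.
Step 2: smallest deg-1 vertex = 2, p_2 = 5. Add edge {2,5}. Now deg[2]=0, deg[5]=3.
Step 3: smallest deg-1 vertex = 3, p_3 = 7. Add edge {3,7}. Now deg[3]=0, deg[7]=1.
Step 4: smallest deg-1 vertex = 4, p_4 = 5. Add edge {4,5}. Now deg[4]=0, deg[5]=2.
Step 5: smallest deg-1 vertex = 6, p_5 = 5. Add edge {5,6}. Now deg[6]=0, deg[5]=1.
Final: two remaining deg-1 vertices are 5, 7. Add edge {5,7}.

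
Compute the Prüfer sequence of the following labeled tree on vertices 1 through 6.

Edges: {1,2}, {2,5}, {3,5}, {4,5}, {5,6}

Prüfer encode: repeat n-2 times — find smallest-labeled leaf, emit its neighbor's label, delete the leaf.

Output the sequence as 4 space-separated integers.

Answer: 2 5 5 5

Derivation:
Step 1: leaves = {1,3,4,6}. Remove smallest leaf 1, emit neighbor 2.
Step 2: leaves = {2,3,4,6}. Remove smallest leaf 2, emit neighbor 5.
Step 3: leaves = {3,4,6}. Remove smallest leaf 3, emit neighbor 5.
Step 4: leaves = {4,6}. Remove smallest leaf 4, emit neighbor 5.
Done: 2 vertices remain (5, 6). Sequence = [2 5 5 5]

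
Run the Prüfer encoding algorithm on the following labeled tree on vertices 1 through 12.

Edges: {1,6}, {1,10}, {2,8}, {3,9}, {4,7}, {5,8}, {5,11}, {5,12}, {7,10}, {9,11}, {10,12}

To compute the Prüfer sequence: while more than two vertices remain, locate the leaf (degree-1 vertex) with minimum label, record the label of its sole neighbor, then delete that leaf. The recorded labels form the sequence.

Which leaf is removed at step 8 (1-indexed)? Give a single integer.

Answer: 9

Derivation:
Step 1: current leaves = {2,3,4,6}. Remove leaf 2 (neighbor: 8).
Step 2: current leaves = {3,4,6,8}. Remove leaf 3 (neighbor: 9).
Step 3: current leaves = {4,6,8,9}. Remove leaf 4 (neighbor: 7).
Step 4: current leaves = {6,7,8,9}. Remove leaf 6 (neighbor: 1).
Step 5: current leaves = {1,7,8,9}. Remove leaf 1 (neighbor: 10).
Step 6: current leaves = {7,8,9}. Remove leaf 7 (neighbor: 10).
Step 7: current leaves = {8,9,10}. Remove leaf 8 (neighbor: 5).
Step 8: current leaves = {9,10}. Remove leaf 9 (neighbor: 11).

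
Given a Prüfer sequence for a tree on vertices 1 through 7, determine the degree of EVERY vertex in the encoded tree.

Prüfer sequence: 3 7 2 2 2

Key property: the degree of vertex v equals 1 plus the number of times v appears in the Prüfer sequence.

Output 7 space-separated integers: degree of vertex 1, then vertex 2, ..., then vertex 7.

Answer: 1 4 2 1 1 1 2

Derivation:
p_1 = 3: count[3] becomes 1
p_2 = 7: count[7] becomes 1
p_3 = 2: count[2] becomes 1
p_4 = 2: count[2] becomes 2
p_5 = 2: count[2] becomes 3
Degrees (1 + count): deg[1]=1+0=1, deg[2]=1+3=4, deg[3]=1+1=2, deg[4]=1+0=1, deg[5]=1+0=1, deg[6]=1+0=1, deg[7]=1+1=2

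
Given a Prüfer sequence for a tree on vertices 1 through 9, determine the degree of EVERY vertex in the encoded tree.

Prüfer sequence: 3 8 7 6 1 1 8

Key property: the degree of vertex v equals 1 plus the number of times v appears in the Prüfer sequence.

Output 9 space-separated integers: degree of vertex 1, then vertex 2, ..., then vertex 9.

p_1 = 3: count[3] becomes 1
p_2 = 8: count[8] becomes 1
p_3 = 7: count[7] becomes 1
p_4 = 6: count[6] becomes 1
p_5 = 1: count[1] becomes 1
p_6 = 1: count[1] becomes 2
p_7 = 8: count[8] becomes 2
Degrees (1 + count): deg[1]=1+2=3, deg[2]=1+0=1, deg[3]=1+1=2, deg[4]=1+0=1, deg[5]=1+0=1, deg[6]=1+1=2, deg[7]=1+1=2, deg[8]=1+2=3, deg[9]=1+0=1

Answer: 3 1 2 1 1 2 2 3 1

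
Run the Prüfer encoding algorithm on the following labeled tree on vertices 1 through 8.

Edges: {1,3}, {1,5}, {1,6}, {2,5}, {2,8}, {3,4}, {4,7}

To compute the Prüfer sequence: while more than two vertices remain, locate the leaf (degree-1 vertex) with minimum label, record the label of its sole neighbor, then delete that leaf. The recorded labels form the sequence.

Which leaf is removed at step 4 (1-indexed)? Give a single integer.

Step 1: current leaves = {6,7,8}. Remove leaf 6 (neighbor: 1).
Step 2: current leaves = {7,8}. Remove leaf 7 (neighbor: 4).
Step 3: current leaves = {4,8}. Remove leaf 4 (neighbor: 3).
Step 4: current leaves = {3,8}. Remove leaf 3 (neighbor: 1).

Answer: 3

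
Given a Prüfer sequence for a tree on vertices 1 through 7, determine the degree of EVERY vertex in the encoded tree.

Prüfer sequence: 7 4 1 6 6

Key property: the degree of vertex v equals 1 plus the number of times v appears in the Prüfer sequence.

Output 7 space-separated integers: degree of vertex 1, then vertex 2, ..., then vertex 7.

Answer: 2 1 1 2 1 3 2

Derivation:
p_1 = 7: count[7] becomes 1
p_2 = 4: count[4] becomes 1
p_3 = 1: count[1] becomes 1
p_4 = 6: count[6] becomes 1
p_5 = 6: count[6] becomes 2
Degrees (1 + count): deg[1]=1+1=2, deg[2]=1+0=1, deg[3]=1+0=1, deg[4]=1+1=2, deg[5]=1+0=1, deg[6]=1+2=3, deg[7]=1+1=2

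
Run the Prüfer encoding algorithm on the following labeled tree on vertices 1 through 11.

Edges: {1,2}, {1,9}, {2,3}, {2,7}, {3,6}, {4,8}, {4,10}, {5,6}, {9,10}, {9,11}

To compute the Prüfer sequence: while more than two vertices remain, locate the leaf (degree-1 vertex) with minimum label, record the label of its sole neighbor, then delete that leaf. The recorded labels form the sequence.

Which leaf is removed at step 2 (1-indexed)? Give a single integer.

Answer: 6

Derivation:
Step 1: current leaves = {5,7,8,11}. Remove leaf 5 (neighbor: 6).
Step 2: current leaves = {6,7,8,11}. Remove leaf 6 (neighbor: 3).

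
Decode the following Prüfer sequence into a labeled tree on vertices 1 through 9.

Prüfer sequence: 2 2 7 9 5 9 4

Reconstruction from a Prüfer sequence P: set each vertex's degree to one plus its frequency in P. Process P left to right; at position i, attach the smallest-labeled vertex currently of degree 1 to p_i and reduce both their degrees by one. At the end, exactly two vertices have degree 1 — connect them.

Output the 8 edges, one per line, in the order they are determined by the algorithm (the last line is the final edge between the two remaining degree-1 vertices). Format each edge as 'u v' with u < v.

Answer: 1 2
2 3
2 7
6 9
5 7
5 9
4 8
4 9

Derivation:
Initial degrees: {1:1, 2:3, 3:1, 4:2, 5:2, 6:1, 7:2, 8:1, 9:3}
Step 1: smallest deg-1 vertex = 1, p_1 = 2. Add edge {1,2}. Now deg[1]=0, deg[2]=2.
Step 2: smallest deg-1 vertex = 3, p_2 = 2. Add edge {2,3}. Now deg[3]=0, deg[2]=1.
Step 3: smallest deg-1 vertex = 2, p_3 = 7. Add edge {2,7}. Now deg[2]=0, deg[7]=1.
Step 4: smallest deg-1 vertex = 6, p_4 = 9. Add edge {6,9}. Now deg[6]=0, deg[9]=2.
Step 5: smallest deg-1 vertex = 7, p_5 = 5. Add edge {5,7}. Now deg[7]=0, deg[5]=1.
Step 6: smallest deg-1 vertex = 5, p_6 = 9. Add edge {5,9}. Now deg[5]=0, deg[9]=1.
Step 7: smallest deg-1 vertex = 8, p_7 = 4. Add edge {4,8}. Now deg[8]=0, deg[4]=1.
Final: two remaining deg-1 vertices are 4, 9. Add edge {4,9}.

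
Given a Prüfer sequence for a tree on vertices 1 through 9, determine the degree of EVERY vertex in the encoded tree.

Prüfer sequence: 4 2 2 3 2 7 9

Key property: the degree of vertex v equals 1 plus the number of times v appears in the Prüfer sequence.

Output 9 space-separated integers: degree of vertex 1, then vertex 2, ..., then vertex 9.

p_1 = 4: count[4] becomes 1
p_2 = 2: count[2] becomes 1
p_3 = 2: count[2] becomes 2
p_4 = 3: count[3] becomes 1
p_5 = 2: count[2] becomes 3
p_6 = 7: count[7] becomes 1
p_7 = 9: count[9] becomes 1
Degrees (1 + count): deg[1]=1+0=1, deg[2]=1+3=4, deg[3]=1+1=2, deg[4]=1+1=2, deg[5]=1+0=1, deg[6]=1+0=1, deg[7]=1+1=2, deg[8]=1+0=1, deg[9]=1+1=2

Answer: 1 4 2 2 1 1 2 1 2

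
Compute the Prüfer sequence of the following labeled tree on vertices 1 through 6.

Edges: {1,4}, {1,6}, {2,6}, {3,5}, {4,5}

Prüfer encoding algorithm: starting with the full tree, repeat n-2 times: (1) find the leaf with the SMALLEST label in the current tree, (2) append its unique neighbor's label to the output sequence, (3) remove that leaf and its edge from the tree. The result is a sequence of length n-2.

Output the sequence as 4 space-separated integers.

Answer: 6 5 4 1

Derivation:
Step 1: leaves = {2,3}. Remove smallest leaf 2, emit neighbor 6.
Step 2: leaves = {3,6}. Remove smallest leaf 3, emit neighbor 5.
Step 3: leaves = {5,6}. Remove smallest leaf 5, emit neighbor 4.
Step 4: leaves = {4,6}. Remove smallest leaf 4, emit neighbor 1.
Done: 2 vertices remain (1, 6). Sequence = [6 5 4 1]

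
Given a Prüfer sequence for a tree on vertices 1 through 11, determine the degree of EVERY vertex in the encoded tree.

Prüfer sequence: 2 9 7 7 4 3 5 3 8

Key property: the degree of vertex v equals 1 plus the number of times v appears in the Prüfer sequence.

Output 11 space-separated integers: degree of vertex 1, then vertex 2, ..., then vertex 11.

Answer: 1 2 3 2 2 1 3 2 2 1 1

Derivation:
p_1 = 2: count[2] becomes 1
p_2 = 9: count[9] becomes 1
p_3 = 7: count[7] becomes 1
p_4 = 7: count[7] becomes 2
p_5 = 4: count[4] becomes 1
p_6 = 3: count[3] becomes 1
p_7 = 5: count[5] becomes 1
p_8 = 3: count[3] becomes 2
p_9 = 8: count[8] becomes 1
Degrees (1 + count): deg[1]=1+0=1, deg[2]=1+1=2, deg[3]=1+2=3, deg[4]=1+1=2, deg[5]=1+1=2, deg[6]=1+0=1, deg[7]=1+2=3, deg[8]=1+1=2, deg[9]=1+1=2, deg[10]=1+0=1, deg[11]=1+0=1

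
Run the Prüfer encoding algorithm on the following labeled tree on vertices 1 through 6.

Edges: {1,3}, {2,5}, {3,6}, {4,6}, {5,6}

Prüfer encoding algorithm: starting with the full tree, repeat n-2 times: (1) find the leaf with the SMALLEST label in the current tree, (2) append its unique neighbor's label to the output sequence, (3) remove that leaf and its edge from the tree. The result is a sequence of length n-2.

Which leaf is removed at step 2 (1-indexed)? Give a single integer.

Step 1: current leaves = {1,2,4}. Remove leaf 1 (neighbor: 3).
Step 2: current leaves = {2,3,4}. Remove leaf 2 (neighbor: 5).

Answer: 2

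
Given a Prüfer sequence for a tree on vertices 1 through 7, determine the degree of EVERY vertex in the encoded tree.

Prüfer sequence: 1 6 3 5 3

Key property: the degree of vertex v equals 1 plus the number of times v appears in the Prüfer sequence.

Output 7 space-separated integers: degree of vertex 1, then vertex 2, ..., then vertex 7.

p_1 = 1: count[1] becomes 1
p_2 = 6: count[6] becomes 1
p_3 = 3: count[3] becomes 1
p_4 = 5: count[5] becomes 1
p_5 = 3: count[3] becomes 2
Degrees (1 + count): deg[1]=1+1=2, deg[2]=1+0=1, deg[3]=1+2=3, deg[4]=1+0=1, deg[5]=1+1=2, deg[6]=1+1=2, deg[7]=1+0=1

Answer: 2 1 3 1 2 2 1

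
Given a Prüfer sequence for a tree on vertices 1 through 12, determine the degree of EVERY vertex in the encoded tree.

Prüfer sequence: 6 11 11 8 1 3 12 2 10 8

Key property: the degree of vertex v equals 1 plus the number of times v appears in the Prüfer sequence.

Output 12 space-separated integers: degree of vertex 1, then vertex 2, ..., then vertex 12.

p_1 = 6: count[6] becomes 1
p_2 = 11: count[11] becomes 1
p_3 = 11: count[11] becomes 2
p_4 = 8: count[8] becomes 1
p_5 = 1: count[1] becomes 1
p_6 = 3: count[3] becomes 1
p_7 = 12: count[12] becomes 1
p_8 = 2: count[2] becomes 1
p_9 = 10: count[10] becomes 1
p_10 = 8: count[8] becomes 2
Degrees (1 + count): deg[1]=1+1=2, deg[2]=1+1=2, deg[3]=1+1=2, deg[4]=1+0=1, deg[5]=1+0=1, deg[6]=1+1=2, deg[7]=1+0=1, deg[8]=1+2=3, deg[9]=1+0=1, deg[10]=1+1=2, deg[11]=1+2=3, deg[12]=1+1=2

Answer: 2 2 2 1 1 2 1 3 1 2 3 2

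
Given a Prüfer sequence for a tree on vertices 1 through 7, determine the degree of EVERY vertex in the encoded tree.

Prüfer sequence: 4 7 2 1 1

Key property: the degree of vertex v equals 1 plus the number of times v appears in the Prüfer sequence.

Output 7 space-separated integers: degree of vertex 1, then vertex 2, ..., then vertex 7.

p_1 = 4: count[4] becomes 1
p_2 = 7: count[7] becomes 1
p_3 = 2: count[2] becomes 1
p_4 = 1: count[1] becomes 1
p_5 = 1: count[1] becomes 2
Degrees (1 + count): deg[1]=1+2=3, deg[2]=1+1=2, deg[3]=1+0=1, deg[4]=1+1=2, deg[5]=1+0=1, deg[6]=1+0=1, deg[7]=1+1=2

Answer: 3 2 1 2 1 1 2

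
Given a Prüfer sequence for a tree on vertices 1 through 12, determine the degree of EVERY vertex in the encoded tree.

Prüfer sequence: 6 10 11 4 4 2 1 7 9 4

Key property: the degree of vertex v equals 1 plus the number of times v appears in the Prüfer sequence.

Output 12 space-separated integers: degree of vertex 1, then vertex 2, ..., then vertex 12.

Answer: 2 2 1 4 1 2 2 1 2 2 2 1

Derivation:
p_1 = 6: count[6] becomes 1
p_2 = 10: count[10] becomes 1
p_3 = 11: count[11] becomes 1
p_4 = 4: count[4] becomes 1
p_5 = 4: count[4] becomes 2
p_6 = 2: count[2] becomes 1
p_7 = 1: count[1] becomes 1
p_8 = 7: count[7] becomes 1
p_9 = 9: count[9] becomes 1
p_10 = 4: count[4] becomes 3
Degrees (1 + count): deg[1]=1+1=2, deg[2]=1+1=2, deg[3]=1+0=1, deg[4]=1+3=4, deg[5]=1+0=1, deg[6]=1+1=2, deg[7]=1+1=2, deg[8]=1+0=1, deg[9]=1+1=2, deg[10]=1+1=2, deg[11]=1+1=2, deg[12]=1+0=1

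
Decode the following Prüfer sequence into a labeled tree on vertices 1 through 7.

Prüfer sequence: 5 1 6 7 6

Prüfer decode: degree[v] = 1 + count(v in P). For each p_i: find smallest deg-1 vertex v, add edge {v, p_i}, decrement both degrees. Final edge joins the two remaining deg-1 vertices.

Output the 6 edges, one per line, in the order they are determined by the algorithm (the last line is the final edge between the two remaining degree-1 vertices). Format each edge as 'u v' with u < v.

Answer: 2 5
1 3
1 6
4 7
5 6
6 7

Derivation:
Initial degrees: {1:2, 2:1, 3:1, 4:1, 5:2, 6:3, 7:2}
Step 1: smallest deg-1 vertex = 2, p_1 = 5. Add edge {2,5}. Now deg[2]=0, deg[5]=1.
Step 2: smallest deg-1 vertex = 3, p_2 = 1. Add edge {1,3}. Now deg[3]=0, deg[1]=1.
Step 3: smallest deg-1 vertex = 1, p_3 = 6. Add edge {1,6}. Now deg[1]=0, deg[6]=2.
Step 4: smallest deg-1 vertex = 4, p_4 = 7. Add edge {4,7}. Now deg[4]=0, deg[7]=1.
Step 5: smallest deg-1 vertex = 5, p_5 = 6. Add edge {5,6}. Now deg[5]=0, deg[6]=1.
Final: two remaining deg-1 vertices are 6, 7. Add edge {6,7}.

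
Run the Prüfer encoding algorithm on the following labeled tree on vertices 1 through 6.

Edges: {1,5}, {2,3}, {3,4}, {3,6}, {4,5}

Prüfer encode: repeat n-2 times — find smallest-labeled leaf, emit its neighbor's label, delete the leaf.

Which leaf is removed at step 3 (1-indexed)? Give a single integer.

Answer: 5

Derivation:
Step 1: current leaves = {1,2,6}. Remove leaf 1 (neighbor: 5).
Step 2: current leaves = {2,5,6}. Remove leaf 2 (neighbor: 3).
Step 3: current leaves = {5,6}. Remove leaf 5 (neighbor: 4).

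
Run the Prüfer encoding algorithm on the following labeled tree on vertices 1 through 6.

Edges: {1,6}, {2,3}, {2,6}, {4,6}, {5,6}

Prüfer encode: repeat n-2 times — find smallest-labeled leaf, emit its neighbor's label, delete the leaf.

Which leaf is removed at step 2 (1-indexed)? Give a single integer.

Answer: 3

Derivation:
Step 1: current leaves = {1,3,4,5}. Remove leaf 1 (neighbor: 6).
Step 2: current leaves = {3,4,5}. Remove leaf 3 (neighbor: 2).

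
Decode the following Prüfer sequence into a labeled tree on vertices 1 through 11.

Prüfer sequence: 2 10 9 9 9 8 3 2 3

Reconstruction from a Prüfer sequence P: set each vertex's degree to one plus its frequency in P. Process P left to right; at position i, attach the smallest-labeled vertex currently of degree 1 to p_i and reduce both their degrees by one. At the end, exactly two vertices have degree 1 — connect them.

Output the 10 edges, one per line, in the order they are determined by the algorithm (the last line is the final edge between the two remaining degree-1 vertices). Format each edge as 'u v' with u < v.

Answer: 1 2
4 10
5 9
6 9
7 9
8 9
3 8
2 10
2 3
3 11

Derivation:
Initial degrees: {1:1, 2:3, 3:3, 4:1, 5:1, 6:1, 7:1, 8:2, 9:4, 10:2, 11:1}
Step 1: smallest deg-1 vertex = 1, p_1 = 2. Add edge {1,2}. Now deg[1]=0, deg[2]=2.
Step 2: smallest deg-1 vertex = 4, p_2 = 10. Add edge {4,10}. Now deg[4]=0, deg[10]=1.
Step 3: smallest deg-1 vertex = 5, p_3 = 9. Add edge {5,9}. Now deg[5]=0, deg[9]=3.
Step 4: smallest deg-1 vertex = 6, p_4 = 9. Add edge {6,9}. Now deg[6]=0, deg[9]=2.
Step 5: smallest deg-1 vertex = 7, p_5 = 9. Add edge {7,9}. Now deg[7]=0, deg[9]=1.
Step 6: smallest deg-1 vertex = 9, p_6 = 8. Add edge {8,9}. Now deg[9]=0, deg[8]=1.
Step 7: smallest deg-1 vertex = 8, p_7 = 3. Add edge {3,8}. Now deg[8]=0, deg[3]=2.
Step 8: smallest deg-1 vertex = 10, p_8 = 2. Add edge {2,10}. Now deg[10]=0, deg[2]=1.
Step 9: smallest deg-1 vertex = 2, p_9 = 3. Add edge {2,3}. Now deg[2]=0, deg[3]=1.
Final: two remaining deg-1 vertices are 3, 11. Add edge {3,11}.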